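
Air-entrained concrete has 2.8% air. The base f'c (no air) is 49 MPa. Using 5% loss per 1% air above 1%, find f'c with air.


Strength loss = (2.8 - 1) * 5 = 9.0%
f'c = 49 * (1 - 9.0/100)
= 44.59 MPa

44.59


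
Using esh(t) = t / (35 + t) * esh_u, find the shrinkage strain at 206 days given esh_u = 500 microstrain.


esh(206) = 206 / (35 + 206) * 500
= 206 / 241 * 500
= 427.4 microstrain

427.4


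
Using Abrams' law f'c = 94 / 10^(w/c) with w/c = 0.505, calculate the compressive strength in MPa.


f'c = 94 / 10^0.505
= 94 / 3.199
= 29.39 MPa

29.39


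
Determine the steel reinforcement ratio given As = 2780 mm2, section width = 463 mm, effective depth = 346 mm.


rho = As / (b * d)
= 2780 / (463 * 346)
= 0.0174

0.0174


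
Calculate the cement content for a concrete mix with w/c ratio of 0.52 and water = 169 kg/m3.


Cement = water / (w/c)
= 169 / 0.52
= 325.0 kg/m3

325.0


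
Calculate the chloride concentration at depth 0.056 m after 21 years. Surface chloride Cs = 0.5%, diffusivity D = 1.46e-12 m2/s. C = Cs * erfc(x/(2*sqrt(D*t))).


t_seconds = 21 * 365.25 * 24 * 3600 = 662709600.0 s
arg = 0.056 / (2 * sqrt(1.46e-12 * 662709600.0))
= 0.9002
erfc(0.9002) = 0.203
C = 0.5 * 0.203 = 0.1015%

0.1015


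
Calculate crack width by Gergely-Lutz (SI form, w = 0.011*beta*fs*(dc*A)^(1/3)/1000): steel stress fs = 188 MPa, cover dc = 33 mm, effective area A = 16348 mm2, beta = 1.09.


w = 0.011 * beta * fs * (dc * A)^(1/3) / 1000
= 0.011 * 1.09 * 188 * (33 * 16348)^(1/3) / 1000
= 0.184 mm

0.184


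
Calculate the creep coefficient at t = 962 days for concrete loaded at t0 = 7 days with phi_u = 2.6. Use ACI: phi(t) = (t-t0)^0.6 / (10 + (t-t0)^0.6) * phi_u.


dt = 962 - 7 = 955
phi = 955^0.6 / (10 + 955^0.6) * 2.6
= 2.236

2.236


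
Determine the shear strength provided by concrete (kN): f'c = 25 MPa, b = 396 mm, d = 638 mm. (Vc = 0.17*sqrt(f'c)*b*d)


Vc = 0.17 * sqrt(25) * 396 * 638 / 1000
= 214.75 kN

214.75


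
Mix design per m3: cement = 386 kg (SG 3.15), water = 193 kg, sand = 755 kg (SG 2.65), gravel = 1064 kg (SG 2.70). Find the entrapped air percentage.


Vol cement = 386 / (3.15 * 1000) = 0.12254 m3
Vol water = 193 / 1000 = 0.193 m3
Vol sand = 755 / (2.65 * 1000) = 0.284906 m3
Vol gravel = 1064 / (2.70 * 1000) = 0.394074 m3
Total solid + water volume = 0.994519 m3
Air = (1 - 0.994519) * 100 = 0.55%

0.55


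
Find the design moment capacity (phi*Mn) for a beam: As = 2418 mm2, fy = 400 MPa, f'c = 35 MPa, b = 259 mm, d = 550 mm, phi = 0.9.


a = As * fy / (0.85 * f'c * b)
= 2418 * 400 / (0.85 * 35 * 259)
= 125.5248 mm
Mn = As * fy * (d - a/2) / 10^6
= 471.2562 kN-m
phi*Mn = 0.9 * 471.2562 = 424.13 kN-m

424.13


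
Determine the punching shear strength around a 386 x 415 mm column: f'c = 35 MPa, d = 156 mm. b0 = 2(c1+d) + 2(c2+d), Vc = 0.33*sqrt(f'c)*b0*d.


b0 = 2*(386 + 156) + 2*(415 + 156) = 2226 mm
Vc = 0.33 * sqrt(35) * 2226 * 156 / 1000
= 677.95 kN

677.95


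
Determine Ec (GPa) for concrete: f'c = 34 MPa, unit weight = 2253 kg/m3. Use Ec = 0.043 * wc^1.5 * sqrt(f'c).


Ec = 0.043 * 2253^1.5 * sqrt(34) / 1000
= 26.81 GPa

26.81


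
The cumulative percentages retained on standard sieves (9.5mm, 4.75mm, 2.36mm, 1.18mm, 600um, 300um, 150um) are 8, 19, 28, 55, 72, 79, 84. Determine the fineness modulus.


FM = sum(cumulative % retained) / 100
= 345 / 100
= 3.45

3.45


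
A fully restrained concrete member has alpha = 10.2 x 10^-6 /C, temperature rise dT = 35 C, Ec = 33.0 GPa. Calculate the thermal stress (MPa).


sigma = alpha * dT * Ec
= 10.2e-6 * 35 * 33.0 * 1000
= 11.781 MPa

11.781


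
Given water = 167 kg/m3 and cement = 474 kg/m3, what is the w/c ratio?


w/c = water / cement
w/c = 167 / 474 = 0.352

0.352


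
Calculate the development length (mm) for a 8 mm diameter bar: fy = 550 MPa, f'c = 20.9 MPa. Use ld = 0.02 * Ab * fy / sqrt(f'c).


Ab = pi * 8^2 / 4 = 50.265 mm2
ld = 0.02 * 50.265 * 550 / sqrt(20.9)
= 120.9 mm

120.9


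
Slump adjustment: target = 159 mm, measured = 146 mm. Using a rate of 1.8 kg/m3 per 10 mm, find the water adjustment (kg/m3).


Difference = 159 - 146 = 13 mm
Water adjustment = 13 * 1.8 / 10 = 2.3 kg/m3

2.3


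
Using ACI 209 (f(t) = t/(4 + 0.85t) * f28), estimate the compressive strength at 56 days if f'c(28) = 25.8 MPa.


f(56) = 56 / (4 + 0.85 * 56) * 25.8
= 56 / 51.6 * 25.8
= 28.0 MPa

28.0


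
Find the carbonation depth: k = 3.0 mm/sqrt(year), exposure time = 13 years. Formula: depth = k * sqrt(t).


depth = k * sqrt(t)
= 3.0 * sqrt(13)
= 10.82 mm

10.82


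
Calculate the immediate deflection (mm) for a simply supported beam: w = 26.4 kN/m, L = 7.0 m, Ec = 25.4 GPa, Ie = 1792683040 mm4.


Convert: L = 7.0 m = 7000 mm, Ec = 25.4 GPa = 25400 MPa
delta = 5 * 26.4 * 7000^4 / (384 * 25400 * 1792683040)
= 18.13 mm

18.13


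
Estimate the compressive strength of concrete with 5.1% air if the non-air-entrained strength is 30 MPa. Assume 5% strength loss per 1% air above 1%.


Strength loss = (5.1 - 1) * 5 = 20.5%
f'c = 30 * (1 - 20.5/100)
= 23.85 MPa

23.85


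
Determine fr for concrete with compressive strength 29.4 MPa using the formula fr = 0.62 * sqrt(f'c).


fr = 0.62 * sqrt(29.4)
= 3.362 MPa

3.362


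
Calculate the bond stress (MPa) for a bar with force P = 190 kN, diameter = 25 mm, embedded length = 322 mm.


u = P / (pi * db * ld)
= 190 * 1000 / (pi * 25 * 322)
= 7.513 MPa

7.513


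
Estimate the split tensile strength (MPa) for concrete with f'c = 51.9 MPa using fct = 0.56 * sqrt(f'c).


fct = 0.56 * sqrt(51.9)
= 0.56 * 7.204
= 4.034 MPa

4.034


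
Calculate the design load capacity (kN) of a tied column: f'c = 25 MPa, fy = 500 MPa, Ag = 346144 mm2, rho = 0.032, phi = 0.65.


Ast = rho * Ag = 0.032 * 346144 = 11076.608 mm2
phi*Pn = 0.65 * 0.80 * (0.85 * 25 * (346144 - 11076.608) + 500 * 11076.608) / 1000
= 6582.41 kN

6582.41


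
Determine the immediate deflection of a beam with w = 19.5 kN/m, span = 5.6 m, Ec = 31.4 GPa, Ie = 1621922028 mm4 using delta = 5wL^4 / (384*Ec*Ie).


Convert: L = 5.6 m = 5600 mm, Ec = 31.4 GPa = 31400 MPa
delta = 5 * 19.5 * 5600^4 / (384 * 31400 * 1621922028)
= 4.9 mm

4.9


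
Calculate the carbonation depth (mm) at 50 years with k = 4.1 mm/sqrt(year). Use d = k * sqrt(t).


depth = k * sqrt(t)
= 4.1 * sqrt(50)
= 28.99 mm

28.99


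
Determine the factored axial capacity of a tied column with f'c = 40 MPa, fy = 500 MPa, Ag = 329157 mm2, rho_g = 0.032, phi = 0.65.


Ast = rho * Ag = 0.032 * 329157 = 10533.024 mm2
phi*Pn = 0.65 * 0.80 * (0.85 * 40 * (329157 - 10533.024) + 500 * 10533.024) / 1000
= 8371.86 kN

8371.86


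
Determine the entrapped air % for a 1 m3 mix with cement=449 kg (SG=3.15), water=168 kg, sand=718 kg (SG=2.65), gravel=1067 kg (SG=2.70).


Vol cement = 449 / (3.15 * 1000) = 0.14254 m3
Vol water = 168 / 1000 = 0.168 m3
Vol sand = 718 / (2.65 * 1000) = 0.270943 m3
Vol gravel = 1067 / (2.70 * 1000) = 0.395185 m3
Total solid + water volume = 0.976668 m3
Air = (1 - 0.976668) * 100 = 2.33%

2.33


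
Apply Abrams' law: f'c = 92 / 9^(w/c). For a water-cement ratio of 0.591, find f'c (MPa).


f'c = 92 / 9^0.591
= 92 / 3.664
= 25.11 MPa

25.11


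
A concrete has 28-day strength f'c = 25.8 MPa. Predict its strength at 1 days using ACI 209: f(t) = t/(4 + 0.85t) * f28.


f(1) = 1 / (4 + 0.85 * 1) * 25.8
= 1 / 4.85 * 25.8
= 5.32 MPa

5.32


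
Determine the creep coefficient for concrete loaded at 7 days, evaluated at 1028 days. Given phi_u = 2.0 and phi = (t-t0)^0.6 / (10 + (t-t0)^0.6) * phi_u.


dt = 1028 - 7 = 1021
phi = 1021^0.6 / (10 + 1021^0.6) * 2.0
= 1.729

1.729


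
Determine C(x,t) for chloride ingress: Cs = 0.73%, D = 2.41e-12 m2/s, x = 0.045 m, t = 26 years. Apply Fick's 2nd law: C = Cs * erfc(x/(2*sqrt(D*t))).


t_seconds = 26 * 365.25 * 24 * 3600 = 820497600.0 s
arg = 0.045 / (2 * sqrt(2.41e-12 * 820497600.0))
= 0.506
erfc(0.506) = 0.4743
C = 0.73 * 0.4743 = 0.3462%

0.3462


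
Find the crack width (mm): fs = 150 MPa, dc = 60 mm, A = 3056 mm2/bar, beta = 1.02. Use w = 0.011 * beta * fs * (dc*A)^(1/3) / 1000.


w = 0.011 * beta * fs * (dc * A)^(1/3) / 1000
= 0.011 * 1.02 * 150 * (60 * 3056)^(1/3) / 1000
= 0.096 mm

0.096


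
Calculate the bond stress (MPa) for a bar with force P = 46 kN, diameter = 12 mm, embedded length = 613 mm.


u = P / (pi * db * ld)
= 46 * 1000 / (pi * 12 * 613)
= 1.991 MPa

1.991


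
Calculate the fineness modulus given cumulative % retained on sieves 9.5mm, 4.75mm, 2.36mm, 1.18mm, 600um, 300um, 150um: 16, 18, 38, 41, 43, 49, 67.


FM = sum(cumulative % retained) / 100
= 272 / 100
= 2.72

2.72


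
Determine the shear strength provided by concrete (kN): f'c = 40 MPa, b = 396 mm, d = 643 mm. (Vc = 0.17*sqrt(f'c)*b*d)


Vc = 0.17 * sqrt(40) * 396 * 643 / 1000
= 273.77 kN

273.77


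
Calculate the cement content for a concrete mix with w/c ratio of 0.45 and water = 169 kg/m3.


Cement = water / (w/c)
= 169 / 0.45
= 375.6 kg/m3

375.6


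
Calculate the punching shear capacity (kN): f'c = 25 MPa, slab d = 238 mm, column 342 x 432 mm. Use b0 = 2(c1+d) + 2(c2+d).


b0 = 2*(342 + 238) + 2*(432 + 238) = 2500 mm
Vc = 0.33 * sqrt(25) * 2500 * 238 / 1000
= 981.75 kN

981.75


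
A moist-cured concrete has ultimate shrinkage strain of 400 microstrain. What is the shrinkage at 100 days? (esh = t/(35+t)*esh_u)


esh(100) = 100 / (35 + 100) * 400
= 100 / 135 * 400
= 296.3 microstrain

296.3


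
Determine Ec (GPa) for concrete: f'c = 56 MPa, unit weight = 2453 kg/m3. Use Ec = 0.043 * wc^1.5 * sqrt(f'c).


Ec = 0.043 * 2453^1.5 * sqrt(56) / 1000
= 39.09 GPa

39.09


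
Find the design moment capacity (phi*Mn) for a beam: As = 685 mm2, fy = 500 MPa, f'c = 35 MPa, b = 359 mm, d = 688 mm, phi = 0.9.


a = As * fy / (0.85 * f'c * b)
= 685 * 500 / (0.85 * 35 * 359)
= 32.0685 mm
Mn = As * fy * (d - a/2) / 10^6
= 230.1483 kN-m
phi*Mn = 0.9 * 230.1483 = 207.13 kN-m

207.13


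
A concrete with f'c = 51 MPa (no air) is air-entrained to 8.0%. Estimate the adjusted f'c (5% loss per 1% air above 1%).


Strength loss = (8.0 - 1) * 5 = 35.0%
f'c = 51 * (1 - 35.0/100)
= 33.15 MPa

33.15


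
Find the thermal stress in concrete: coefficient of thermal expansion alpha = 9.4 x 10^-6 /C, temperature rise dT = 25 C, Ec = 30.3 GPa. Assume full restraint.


sigma = alpha * dT * Ec
= 9.4e-6 * 25 * 30.3 * 1000
= 7.12 MPa

7.12


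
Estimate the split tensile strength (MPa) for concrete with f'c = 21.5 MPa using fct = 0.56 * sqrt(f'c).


fct = 0.56 * sqrt(21.5)
= 0.56 * 4.637
= 2.597 MPa

2.597


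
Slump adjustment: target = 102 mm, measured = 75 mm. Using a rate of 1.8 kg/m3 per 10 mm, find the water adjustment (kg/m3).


Difference = 102 - 75 = 27 mm
Water adjustment = 27 * 1.8 / 10 = 4.9 kg/m3

4.9


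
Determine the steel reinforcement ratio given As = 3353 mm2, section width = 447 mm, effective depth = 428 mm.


rho = As / (b * d)
= 3353 / (447 * 428)
= 0.0175

0.0175


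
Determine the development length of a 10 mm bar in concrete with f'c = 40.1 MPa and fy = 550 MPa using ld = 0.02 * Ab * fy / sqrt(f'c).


Ab = pi * 10^2 / 4 = 78.54 mm2
ld = 0.02 * 78.54 * 550 / sqrt(40.1)
= 136.4 mm

136.4


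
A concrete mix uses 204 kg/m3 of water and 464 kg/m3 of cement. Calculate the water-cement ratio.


w/c = water / cement
w/c = 204 / 464 = 0.44

0.44


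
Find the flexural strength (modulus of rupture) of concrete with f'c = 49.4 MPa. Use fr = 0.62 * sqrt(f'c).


fr = 0.62 * sqrt(49.4)
= 4.358 MPa

4.358


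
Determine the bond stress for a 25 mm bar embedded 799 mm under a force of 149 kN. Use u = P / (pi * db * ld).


u = P / (pi * db * ld)
= 149 * 1000 / (pi * 25 * 799)
= 2.374 MPa

2.374


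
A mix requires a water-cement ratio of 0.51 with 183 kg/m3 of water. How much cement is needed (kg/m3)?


Cement = water / (w/c)
= 183 / 0.51
= 358.8 kg/m3

358.8


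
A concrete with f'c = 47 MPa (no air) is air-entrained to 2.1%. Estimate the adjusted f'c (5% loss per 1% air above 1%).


Strength loss = (2.1 - 1) * 5 = 5.5%
f'c = 47 * (1 - 5.5/100)
= 44.41 MPa

44.41


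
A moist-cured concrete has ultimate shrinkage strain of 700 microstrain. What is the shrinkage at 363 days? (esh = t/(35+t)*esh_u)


esh(363) = 363 / (35 + 363) * 700
= 363 / 398 * 700
= 638.4 microstrain

638.4


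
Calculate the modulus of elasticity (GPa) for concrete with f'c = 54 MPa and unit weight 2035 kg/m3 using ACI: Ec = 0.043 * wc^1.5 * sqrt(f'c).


Ec = 0.043 * 2035^1.5 * sqrt(54) / 1000
= 29.01 GPa

29.01


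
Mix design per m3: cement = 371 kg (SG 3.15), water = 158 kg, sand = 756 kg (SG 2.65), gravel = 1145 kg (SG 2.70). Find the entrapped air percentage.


Vol cement = 371 / (3.15 * 1000) = 0.117778 m3
Vol water = 158 / 1000 = 0.158 m3
Vol sand = 756 / (2.65 * 1000) = 0.285283 m3
Vol gravel = 1145 / (2.70 * 1000) = 0.424074 m3
Total solid + water volume = 0.985135 m3
Air = (1 - 0.985135) * 100 = 1.49%

1.49


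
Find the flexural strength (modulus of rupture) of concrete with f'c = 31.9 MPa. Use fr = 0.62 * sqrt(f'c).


fr = 0.62 * sqrt(31.9)
= 3.502 MPa

3.502


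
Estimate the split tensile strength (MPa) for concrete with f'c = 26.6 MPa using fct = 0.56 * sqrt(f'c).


fct = 0.56 * sqrt(26.6)
= 0.56 * 5.158
= 2.888 MPa

2.888


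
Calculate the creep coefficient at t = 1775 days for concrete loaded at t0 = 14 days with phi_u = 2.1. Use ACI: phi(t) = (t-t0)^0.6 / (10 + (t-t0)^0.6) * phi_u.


dt = 1775 - 14 = 1761
phi = 1761^0.6 / (10 + 1761^0.6) * 2.1
= 1.887

1.887


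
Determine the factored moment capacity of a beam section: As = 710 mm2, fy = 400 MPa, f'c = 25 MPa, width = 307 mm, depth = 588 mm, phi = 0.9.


a = As * fy / (0.85 * f'c * b)
= 710 * 400 / (0.85 * 25 * 307)
= 43.5332 mm
Mn = As * fy * (d - a/2) / 10^6
= 160.8103 kN-m
phi*Mn = 0.9 * 160.8103 = 144.73 kN-m

144.73


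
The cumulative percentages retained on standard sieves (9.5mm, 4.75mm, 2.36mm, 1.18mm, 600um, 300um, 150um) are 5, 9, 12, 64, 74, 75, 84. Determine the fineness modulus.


FM = sum(cumulative % retained) / 100
= 323 / 100
= 3.23

3.23


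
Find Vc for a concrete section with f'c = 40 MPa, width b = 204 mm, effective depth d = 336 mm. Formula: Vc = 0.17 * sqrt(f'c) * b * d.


Vc = 0.17 * sqrt(40) * 204 * 336 / 1000
= 73.7 kN

73.7


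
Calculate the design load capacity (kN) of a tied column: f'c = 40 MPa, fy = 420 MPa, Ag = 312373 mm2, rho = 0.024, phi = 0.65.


Ast = rho * Ag = 0.024 * 312373 = 7496.952 mm2
phi*Pn = 0.65 * 0.80 * (0.85 * 40 * (312373 - 7496.952) + 420 * 7496.952) / 1000
= 7027.54 kN

7027.54


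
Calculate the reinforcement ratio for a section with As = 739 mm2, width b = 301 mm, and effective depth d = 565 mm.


rho = As / (b * d)
= 739 / (301 * 565)
= 0.0043

0.0043


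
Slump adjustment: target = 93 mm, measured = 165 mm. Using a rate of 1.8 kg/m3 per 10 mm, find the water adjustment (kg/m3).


Difference = 93 - 165 = -72 mm
Water adjustment = -72 * 1.8 / 10 = -13.0 kg/m3

-13.0


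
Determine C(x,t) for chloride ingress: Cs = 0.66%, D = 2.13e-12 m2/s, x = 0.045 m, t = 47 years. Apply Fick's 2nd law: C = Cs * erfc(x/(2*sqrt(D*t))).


t_seconds = 47 * 365.25 * 24 * 3600 = 1483207200.0 s
arg = 0.045 / (2 * sqrt(2.13e-12 * 1483207200.0))
= 0.4003
erfc(0.4003) = 0.5713
C = 0.66 * 0.5713 = 0.3771%

0.3771


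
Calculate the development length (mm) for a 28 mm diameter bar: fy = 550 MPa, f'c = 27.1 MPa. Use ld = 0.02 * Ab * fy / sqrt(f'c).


Ab = pi * 28^2 / 4 = 615.752 mm2
ld = 0.02 * 615.752 * 550 / sqrt(27.1)
= 1301.1 mm

1301.1


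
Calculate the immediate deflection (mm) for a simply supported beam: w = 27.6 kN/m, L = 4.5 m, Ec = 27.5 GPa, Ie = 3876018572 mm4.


Convert: L = 4.5 m = 4500 mm, Ec = 27.5 GPa = 27500 MPa
delta = 5 * 27.6 * 4500^4 / (384 * 27500 * 3876018572)
= 1.38 mm

1.38


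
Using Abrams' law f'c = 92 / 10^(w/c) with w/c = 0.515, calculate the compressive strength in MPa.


f'c = 92 / 10^0.515
= 92 / 3.273
= 28.11 MPa

28.11


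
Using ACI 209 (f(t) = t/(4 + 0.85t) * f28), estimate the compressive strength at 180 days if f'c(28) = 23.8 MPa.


f(180) = 180 / (4 + 0.85 * 180) * 23.8
= 180 / 157.0 * 23.8
= 27.29 MPa

27.29


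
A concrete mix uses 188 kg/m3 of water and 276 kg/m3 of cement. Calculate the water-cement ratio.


w/c = water / cement
w/c = 188 / 276 = 0.681

0.681


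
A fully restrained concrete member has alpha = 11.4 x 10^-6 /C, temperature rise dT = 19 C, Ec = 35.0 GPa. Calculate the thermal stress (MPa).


sigma = alpha * dT * Ec
= 11.4e-6 * 19 * 35.0 * 1000
= 7.581 MPa

7.581


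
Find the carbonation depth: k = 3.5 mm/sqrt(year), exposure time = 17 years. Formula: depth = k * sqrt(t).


depth = k * sqrt(t)
= 3.5 * sqrt(17)
= 14.43 mm

14.43


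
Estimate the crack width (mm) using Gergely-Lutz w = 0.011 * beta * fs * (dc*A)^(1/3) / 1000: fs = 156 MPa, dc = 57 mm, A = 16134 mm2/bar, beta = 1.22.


w = 0.011 * beta * fs * (dc * A)^(1/3) / 1000
= 0.011 * 1.22 * 156 * (57 * 16134)^(1/3) / 1000
= 0.204 mm

0.204


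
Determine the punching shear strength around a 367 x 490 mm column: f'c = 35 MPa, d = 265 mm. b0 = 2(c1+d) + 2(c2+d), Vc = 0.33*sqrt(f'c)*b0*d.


b0 = 2*(367 + 265) + 2*(490 + 265) = 2774 mm
Vc = 0.33 * sqrt(35) * 2774 * 265 / 1000
= 1435.16 kN

1435.16


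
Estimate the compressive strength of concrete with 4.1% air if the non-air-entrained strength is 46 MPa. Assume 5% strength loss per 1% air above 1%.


Strength loss = (4.1 - 1) * 5 = 15.5%
f'c = 46 * (1 - 15.5/100)
= 38.87 MPa

38.87


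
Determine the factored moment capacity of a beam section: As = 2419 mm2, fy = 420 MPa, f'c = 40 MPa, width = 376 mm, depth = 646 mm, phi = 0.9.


a = As * fy / (0.85 * f'c * b)
= 2419 * 420 / (0.85 * 40 * 376)
= 79.4728 mm
Mn = As * fy * (d - a/2) / 10^6
= 615.9517 kN-m
phi*Mn = 0.9 * 615.9517 = 554.36 kN-m

554.36


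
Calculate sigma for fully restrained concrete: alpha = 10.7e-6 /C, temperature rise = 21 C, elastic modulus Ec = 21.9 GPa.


sigma = alpha * dT * Ec
= 10.7e-6 * 21 * 21.9 * 1000
= 4.921 MPa

4.921


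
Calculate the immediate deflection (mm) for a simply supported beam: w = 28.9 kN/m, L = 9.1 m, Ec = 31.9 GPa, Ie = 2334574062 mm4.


Convert: L = 9.1 m = 9100 mm, Ec = 31.9 GPa = 31900 MPa
delta = 5 * 28.9 * 9100^4 / (384 * 31900 * 2334574062)
= 34.65 mm

34.65


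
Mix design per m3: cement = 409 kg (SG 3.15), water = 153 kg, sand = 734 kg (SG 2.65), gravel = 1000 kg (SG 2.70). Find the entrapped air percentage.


Vol cement = 409 / (3.15 * 1000) = 0.129841 m3
Vol water = 153 / 1000 = 0.153 m3
Vol sand = 734 / (2.65 * 1000) = 0.276981 m3
Vol gravel = 1000 / (2.70 * 1000) = 0.37037 m3
Total solid + water volume = 0.930193 m3
Air = (1 - 0.930193) * 100 = 6.98%

6.98


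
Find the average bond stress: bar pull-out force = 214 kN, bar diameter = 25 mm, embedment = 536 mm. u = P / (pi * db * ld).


u = P / (pi * db * ld)
= 214 * 1000 / (pi * 25 * 536)
= 5.083 MPa

5.083


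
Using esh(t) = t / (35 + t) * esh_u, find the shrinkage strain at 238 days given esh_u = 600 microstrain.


esh(238) = 238 / (35 + 238) * 600
= 238 / 273 * 600
= 523.1 microstrain

523.1


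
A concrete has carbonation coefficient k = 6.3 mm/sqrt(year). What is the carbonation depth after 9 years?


depth = k * sqrt(t)
= 6.3 * sqrt(9)
= 18.9 mm

18.9


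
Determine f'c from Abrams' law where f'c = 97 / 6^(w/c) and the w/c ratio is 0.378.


f'c = 97 / 6^0.378
= 97 / 1.969
= 49.28 MPa

49.28


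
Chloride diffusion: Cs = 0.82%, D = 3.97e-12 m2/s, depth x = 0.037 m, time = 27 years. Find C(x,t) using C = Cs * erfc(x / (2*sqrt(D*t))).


t_seconds = 27 * 365.25 * 24 * 3600 = 852055200.0 s
arg = 0.037 / (2 * sqrt(3.97e-12 * 852055200.0))
= 0.3181
erfc(0.3181) = 0.6528
C = 0.82 * 0.6528 = 0.5353%

0.5353


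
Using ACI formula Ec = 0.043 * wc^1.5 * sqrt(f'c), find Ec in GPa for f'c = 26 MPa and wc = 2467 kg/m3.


Ec = 0.043 * 2467^1.5 * sqrt(26) / 1000
= 26.87 GPa

26.87


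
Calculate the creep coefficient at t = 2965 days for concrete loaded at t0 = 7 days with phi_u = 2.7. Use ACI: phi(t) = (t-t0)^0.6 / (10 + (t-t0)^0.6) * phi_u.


dt = 2965 - 7 = 2958
phi = 2958^0.6 / (10 + 2958^0.6) * 2.7
= 2.494

2.494


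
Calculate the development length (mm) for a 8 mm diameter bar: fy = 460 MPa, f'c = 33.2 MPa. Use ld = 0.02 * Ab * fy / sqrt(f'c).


Ab = pi * 8^2 / 4 = 50.265 mm2
ld = 0.02 * 50.265 * 460 / sqrt(33.2)
= 80.3 mm

80.3


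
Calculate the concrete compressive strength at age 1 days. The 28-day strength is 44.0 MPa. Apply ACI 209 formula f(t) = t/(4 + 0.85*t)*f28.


f(1) = 1 / (4 + 0.85 * 1) * 44.0
= 1 / 4.85 * 44.0
= 9.07 MPa

9.07


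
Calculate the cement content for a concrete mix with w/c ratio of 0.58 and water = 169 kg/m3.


Cement = water / (w/c)
= 169 / 0.58
= 291.4 kg/m3

291.4


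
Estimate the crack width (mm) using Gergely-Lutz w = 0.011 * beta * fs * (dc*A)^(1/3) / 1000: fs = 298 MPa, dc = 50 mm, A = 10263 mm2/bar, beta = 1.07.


w = 0.011 * beta * fs * (dc * A)^(1/3) / 1000
= 0.011 * 1.07 * 298 * (50 * 10263)^(1/3) / 1000
= 0.281 mm

0.281


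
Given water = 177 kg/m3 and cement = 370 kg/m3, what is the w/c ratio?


w/c = water / cement
w/c = 177 / 370 = 0.478

0.478


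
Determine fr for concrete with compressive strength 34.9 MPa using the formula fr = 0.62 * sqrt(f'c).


fr = 0.62 * sqrt(34.9)
= 3.663 MPa

3.663


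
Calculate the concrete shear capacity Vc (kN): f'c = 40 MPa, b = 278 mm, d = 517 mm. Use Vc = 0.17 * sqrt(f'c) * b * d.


Vc = 0.17 * sqrt(40) * 278 * 517 / 1000
= 154.53 kN

154.53


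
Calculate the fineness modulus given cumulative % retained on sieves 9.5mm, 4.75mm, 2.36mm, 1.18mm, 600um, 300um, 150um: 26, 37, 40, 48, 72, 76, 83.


FM = sum(cumulative % retained) / 100
= 382 / 100
= 3.82

3.82


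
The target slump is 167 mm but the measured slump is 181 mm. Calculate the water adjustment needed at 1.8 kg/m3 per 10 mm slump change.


Difference = 167 - 181 = -14 mm
Water adjustment = -14 * 1.8 / 10 = -2.5 kg/m3

-2.5


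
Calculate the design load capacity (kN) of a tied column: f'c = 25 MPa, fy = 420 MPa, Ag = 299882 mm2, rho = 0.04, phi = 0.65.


Ast = rho * Ag = 0.04 * 299882 = 11995.28 mm2
phi*Pn = 0.65 * 0.80 * (0.85 * 25 * (299882 - 11995.28) + 420 * 11995.28) / 1000
= 5800.92 kN

5800.92


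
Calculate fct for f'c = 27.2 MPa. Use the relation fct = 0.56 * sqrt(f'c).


fct = 0.56 * sqrt(27.2)
= 0.56 * 5.215
= 2.921 MPa

2.921


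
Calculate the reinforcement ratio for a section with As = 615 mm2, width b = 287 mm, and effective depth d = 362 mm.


rho = As / (b * d)
= 615 / (287 * 362)
= 0.0059

0.0059


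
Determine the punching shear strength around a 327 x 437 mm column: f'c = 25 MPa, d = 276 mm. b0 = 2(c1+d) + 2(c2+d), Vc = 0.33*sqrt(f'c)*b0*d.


b0 = 2*(327 + 276) + 2*(437 + 276) = 2632 mm
Vc = 0.33 * sqrt(25) * 2632 * 276 / 1000
= 1198.61 kN

1198.61


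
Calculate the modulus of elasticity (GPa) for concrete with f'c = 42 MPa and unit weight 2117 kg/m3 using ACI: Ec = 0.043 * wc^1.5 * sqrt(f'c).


Ec = 0.043 * 2117^1.5 * sqrt(42) / 1000
= 27.14 GPa

27.14


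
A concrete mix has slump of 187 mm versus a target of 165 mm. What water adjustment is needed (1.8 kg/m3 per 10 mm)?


Difference = 165 - 187 = -22 mm
Water adjustment = -22 * 1.8 / 10 = -4.0 kg/m3

-4.0


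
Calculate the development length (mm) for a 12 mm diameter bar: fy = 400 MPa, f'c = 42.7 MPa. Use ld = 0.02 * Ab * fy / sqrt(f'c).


Ab = pi * 12^2 / 4 = 113.097 mm2
ld = 0.02 * 113.097 * 400 / sqrt(42.7)
= 138.5 mm

138.5


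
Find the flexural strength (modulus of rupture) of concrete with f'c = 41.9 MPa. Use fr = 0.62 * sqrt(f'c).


fr = 0.62 * sqrt(41.9)
= 4.013 MPa

4.013


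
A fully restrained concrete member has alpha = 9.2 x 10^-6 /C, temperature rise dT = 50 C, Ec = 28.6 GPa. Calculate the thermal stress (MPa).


sigma = alpha * dT * Ec
= 9.2e-6 * 50 * 28.6 * 1000
= 13.156 MPa

13.156


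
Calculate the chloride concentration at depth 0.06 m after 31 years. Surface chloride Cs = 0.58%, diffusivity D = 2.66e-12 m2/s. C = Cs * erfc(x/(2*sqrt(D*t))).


t_seconds = 31 * 365.25 * 24 * 3600 = 978285600.0 s
arg = 0.06 / (2 * sqrt(2.66e-12 * 978285600.0))
= 0.5881
erfc(0.5881) = 0.4056
C = 0.58 * 0.4056 = 0.2352%

0.2352


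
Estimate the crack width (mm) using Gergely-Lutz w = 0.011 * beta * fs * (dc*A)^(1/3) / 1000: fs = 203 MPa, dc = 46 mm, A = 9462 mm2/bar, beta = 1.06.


w = 0.011 * beta * fs * (dc * A)^(1/3) / 1000
= 0.011 * 1.06 * 203 * (46 * 9462)^(1/3) / 1000
= 0.179 mm

0.179


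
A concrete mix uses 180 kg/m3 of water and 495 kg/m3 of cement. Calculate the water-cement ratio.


w/c = water / cement
w/c = 180 / 495 = 0.364

0.364


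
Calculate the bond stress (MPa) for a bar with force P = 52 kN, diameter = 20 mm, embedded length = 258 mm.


u = P / (pi * db * ld)
= 52 * 1000 / (pi * 20 * 258)
= 3.208 MPa

3.208


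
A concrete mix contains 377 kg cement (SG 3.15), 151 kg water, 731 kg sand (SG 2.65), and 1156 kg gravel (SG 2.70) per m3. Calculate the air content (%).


Vol cement = 377 / (3.15 * 1000) = 0.119683 m3
Vol water = 151 / 1000 = 0.151 m3
Vol sand = 731 / (2.65 * 1000) = 0.275849 m3
Vol gravel = 1156 / (2.70 * 1000) = 0.428148 m3
Total solid + water volume = 0.97468 m3
Air = (1 - 0.97468) * 100 = 2.53%

2.53


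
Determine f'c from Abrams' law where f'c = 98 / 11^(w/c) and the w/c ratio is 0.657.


f'c = 98 / 11^0.657
= 98 / 4.833
= 20.28 MPa

20.28


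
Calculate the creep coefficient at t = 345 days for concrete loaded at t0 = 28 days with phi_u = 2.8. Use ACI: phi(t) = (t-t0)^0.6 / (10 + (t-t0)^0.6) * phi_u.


dt = 345 - 28 = 317
phi = 317^0.6 / (10 + 317^0.6) * 2.8
= 2.128

2.128


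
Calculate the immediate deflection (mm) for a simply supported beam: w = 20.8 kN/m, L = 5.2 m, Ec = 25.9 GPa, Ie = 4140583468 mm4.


Convert: L = 5.2 m = 5200 mm, Ec = 25.9 GPa = 25900 MPa
delta = 5 * 20.8 * 5200^4 / (384 * 25900 * 4140583468)
= 1.85 mm

1.85


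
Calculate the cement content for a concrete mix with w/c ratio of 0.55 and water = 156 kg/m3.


Cement = water / (w/c)
= 156 / 0.55
= 283.6 kg/m3

283.6


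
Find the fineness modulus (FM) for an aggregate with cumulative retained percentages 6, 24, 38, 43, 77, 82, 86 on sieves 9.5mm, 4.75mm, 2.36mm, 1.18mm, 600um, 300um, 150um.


FM = sum(cumulative % retained) / 100
= 356 / 100
= 3.56

3.56


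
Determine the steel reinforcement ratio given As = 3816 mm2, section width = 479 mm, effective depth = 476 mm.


rho = As / (b * d)
= 3816 / (479 * 476)
= 0.0167

0.0167


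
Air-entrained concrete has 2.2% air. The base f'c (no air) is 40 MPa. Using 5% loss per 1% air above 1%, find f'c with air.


Strength loss = (2.2 - 1) * 5 = 6.0%
f'c = 40 * (1 - 6.0/100)
= 37.6 MPa

37.6


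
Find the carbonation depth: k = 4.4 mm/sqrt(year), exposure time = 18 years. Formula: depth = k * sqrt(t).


depth = k * sqrt(t)
= 4.4 * sqrt(18)
= 18.67 mm

18.67


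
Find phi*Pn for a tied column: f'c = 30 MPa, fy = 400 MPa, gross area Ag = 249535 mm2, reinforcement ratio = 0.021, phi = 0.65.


Ast = rho * Ag = 0.021 * 249535 = 5240.235 mm2
phi*Pn = 0.65 * 0.80 * (0.85 * 30 * (249535 - 5240.235) + 400 * 5240.235) / 1000
= 4329.32 kN

4329.32


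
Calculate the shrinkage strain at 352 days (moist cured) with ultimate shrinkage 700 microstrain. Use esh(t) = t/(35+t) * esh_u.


esh(352) = 352 / (35 + 352) * 700
= 352 / 387 * 700
= 636.7 microstrain

636.7


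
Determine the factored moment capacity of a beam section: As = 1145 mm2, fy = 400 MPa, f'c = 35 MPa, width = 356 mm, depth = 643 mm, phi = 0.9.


a = As * fy / (0.85 * f'c * b)
= 1145 * 400 / (0.85 * 35 * 356)
= 43.2443 mm
Mn = As * fy * (d - a/2) / 10^6
= 284.5911 kN-m
phi*Mn = 0.9 * 284.5911 = 256.13 kN-m

256.13


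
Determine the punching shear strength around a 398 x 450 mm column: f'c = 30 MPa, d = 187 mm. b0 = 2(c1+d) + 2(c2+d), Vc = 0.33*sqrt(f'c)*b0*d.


b0 = 2*(398 + 187) + 2*(450 + 187) = 2444 mm
Vc = 0.33 * sqrt(30) * 2444 * 187 / 1000
= 826.07 kN

826.07


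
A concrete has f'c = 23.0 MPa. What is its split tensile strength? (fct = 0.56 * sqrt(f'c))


fct = 0.56 * sqrt(23.0)
= 0.56 * 4.796
= 2.686 MPa

2.686


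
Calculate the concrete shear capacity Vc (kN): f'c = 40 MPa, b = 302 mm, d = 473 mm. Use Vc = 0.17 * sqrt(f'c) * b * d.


Vc = 0.17 * sqrt(40) * 302 * 473 / 1000
= 153.58 kN

153.58


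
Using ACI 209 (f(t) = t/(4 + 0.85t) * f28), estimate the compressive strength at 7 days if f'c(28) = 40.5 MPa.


f(7) = 7 / (4 + 0.85 * 7) * 40.5
= 7 / 9.95 * 40.5
= 28.49 MPa

28.49


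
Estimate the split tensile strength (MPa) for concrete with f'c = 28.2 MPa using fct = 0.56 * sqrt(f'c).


fct = 0.56 * sqrt(28.2)
= 0.56 * 5.31
= 2.974 MPa

2.974


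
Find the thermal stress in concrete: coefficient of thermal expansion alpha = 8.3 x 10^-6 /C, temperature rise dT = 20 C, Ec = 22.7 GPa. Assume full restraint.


sigma = alpha * dT * Ec
= 8.3e-6 * 20 * 22.7 * 1000
= 3.768 MPa

3.768


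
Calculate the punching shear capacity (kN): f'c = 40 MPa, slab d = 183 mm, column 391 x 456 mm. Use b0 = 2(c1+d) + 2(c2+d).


b0 = 2*(391 + 183) + 2*(456 + 183) = 2426 mm
Vc = 0.33 * sqrt(40) * 2426 * 183 / 1000
= 926.59 kN

926.59


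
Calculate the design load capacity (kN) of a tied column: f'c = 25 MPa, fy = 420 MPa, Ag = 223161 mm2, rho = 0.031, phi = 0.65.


Ast = rho * Ag = 0.031 * 223161 = 6917.991 mm2
phi*Pn = 0.65 * 0.80 * (0.85 * 25 * (223161 - 6917.991) + 420 * 6917.991) / 1000
= 3900.37 kN

3900.37


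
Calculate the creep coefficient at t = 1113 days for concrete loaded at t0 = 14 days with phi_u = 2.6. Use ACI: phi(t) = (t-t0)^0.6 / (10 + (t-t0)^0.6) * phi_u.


dt = 1113 - 14 = 1099
phi = 1099^0.6 / (10 + 1099^0.6) * 2.6
= 2.261

2.261


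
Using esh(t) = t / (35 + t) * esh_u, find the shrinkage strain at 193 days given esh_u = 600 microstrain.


esh(193) = 193 / (35 + 193) * 600
= 193 / 228 * 600
= 507.9 microstrain

507.9


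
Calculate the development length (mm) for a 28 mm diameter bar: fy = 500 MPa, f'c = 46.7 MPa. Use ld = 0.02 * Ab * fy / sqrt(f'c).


Ab = pi * 28^2 / 4 = 615.752 mm2
ld = 0.02 * 615.752 * 500 / sqrt(46.7)
= 901.0 mm

901.0


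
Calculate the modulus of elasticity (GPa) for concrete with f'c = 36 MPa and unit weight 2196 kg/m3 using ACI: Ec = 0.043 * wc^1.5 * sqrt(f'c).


Ec = 0.043 * 2196^1.5 * sqrt(36) / 1000
= 26.55 GPa

26.55


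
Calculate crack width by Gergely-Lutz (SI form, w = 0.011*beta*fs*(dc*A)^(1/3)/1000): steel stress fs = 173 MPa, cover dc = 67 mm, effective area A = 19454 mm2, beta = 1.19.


w = 0.011 * beta * fs * (dc * A)^(1/3) / 1000
= 0.011 * 1.19 * 173 * (67 * 19454)^(1/3) / 1000
= 0.247 mm

0.247


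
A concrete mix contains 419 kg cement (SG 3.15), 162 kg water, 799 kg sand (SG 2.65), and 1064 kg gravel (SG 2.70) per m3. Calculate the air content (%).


Vol cement = 419 / (3.15 * 1000) = 0.133016 m3
Vol water = 162 / 1000 = 0.162 m3
Vol sand = 799 / (2.65 * 1000) = 0.301509 m3
Vol gravel = 1064 / (2.70 * 1000) = 0.394074 m3
Total solid + water volume = 0.990599 m3
Air = (1 - 0.990599) * 100 = 0.94%

0.94


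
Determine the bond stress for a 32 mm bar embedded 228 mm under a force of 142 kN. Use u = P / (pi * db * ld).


u = P / (pi * db * ld)
= 142 * 1000 / (pi * 32 * 228)
= 6.195 MPa

6.195


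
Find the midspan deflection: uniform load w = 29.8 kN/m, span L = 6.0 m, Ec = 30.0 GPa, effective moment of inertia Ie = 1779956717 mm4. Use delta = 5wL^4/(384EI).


Convert: L = 6.0 m = 6000 mm, Ec = 30.0 GPa = 30000 MPa
delta = 5 * 29.8 * 6000^4 / (384 * 30000 * 1779956717)
= 9.42 mm

9.42


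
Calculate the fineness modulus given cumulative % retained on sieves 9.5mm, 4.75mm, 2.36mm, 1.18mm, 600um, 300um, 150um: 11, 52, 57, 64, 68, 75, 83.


FM = sum(cumulative % retained) / 100
= 410 / 100
= 4.1

4.1


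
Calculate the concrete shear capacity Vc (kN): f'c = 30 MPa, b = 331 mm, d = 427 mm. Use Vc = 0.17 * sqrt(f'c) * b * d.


Vc = 0.17 * sqrt(30) * 331 * 427 / 1000
= 131.6 kN

131.6


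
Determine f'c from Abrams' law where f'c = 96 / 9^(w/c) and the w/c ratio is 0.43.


f'c = 96 / 9^0.43
= 96 / 2.572
= 37.32 MPa

37.32


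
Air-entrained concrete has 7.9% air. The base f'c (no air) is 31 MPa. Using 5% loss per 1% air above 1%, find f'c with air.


Strength loss = (7.9 - 1) * 5 = 34.5%
f'c = 31 * (1 - 34.5/100)
= 20.3 MPa

20.3


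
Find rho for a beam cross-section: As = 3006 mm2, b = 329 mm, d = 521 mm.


rho = As / (b * d)
= 3006 / (329 * 521)
= 0.0175

0.0175


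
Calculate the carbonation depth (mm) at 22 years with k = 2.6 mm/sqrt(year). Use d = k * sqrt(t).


depth = k * sqrt(t)
= 2.6 * sqrt(22)
= 12.2 mm

12.2


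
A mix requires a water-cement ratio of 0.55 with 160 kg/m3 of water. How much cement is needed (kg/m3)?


Cement = water / (w/c)
= 160 / 0.55
= 290.9 kg/m3

290.9


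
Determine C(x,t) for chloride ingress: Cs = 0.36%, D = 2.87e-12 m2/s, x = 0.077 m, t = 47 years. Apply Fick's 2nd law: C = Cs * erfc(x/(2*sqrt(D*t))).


t_seconds = 47 * 365.25 * 24 * 3600 = 1483207200.0 s
arg = 0.077 / (2 * sqrt(2.87e-12 * 1483207200.0))
= 0.5901
erfc(0.5901) = 0.404
C = 0.36 * 0.404 = 0.1454%

0.1454


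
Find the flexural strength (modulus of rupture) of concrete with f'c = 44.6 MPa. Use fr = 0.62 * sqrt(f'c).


fr = 0.62 * sqrt(44.6)
= 4.141 MPa

4.141


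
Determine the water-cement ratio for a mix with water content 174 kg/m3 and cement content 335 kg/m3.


w/c = water / cement
w/c = 174 / 335 = 0.519

0.519


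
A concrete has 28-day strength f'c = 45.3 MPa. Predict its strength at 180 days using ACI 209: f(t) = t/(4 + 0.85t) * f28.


f(180) = 180 / (4 + 0.85 * 180) * 45.3
= 180 / 157.0 * 45.3
= 51.94 MPa

51.94


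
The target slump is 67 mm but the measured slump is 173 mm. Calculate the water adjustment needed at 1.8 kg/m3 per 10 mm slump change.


Difference = 67 - 173 = -106 mm
Water adjustment = -106 * 1.8 / 10 = -19.1 kg/m3

-19.1


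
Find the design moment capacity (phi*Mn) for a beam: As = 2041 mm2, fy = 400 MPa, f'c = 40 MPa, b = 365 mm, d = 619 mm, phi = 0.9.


a = As * fy / (0.85 * f'c * b)
= 2041 * 400 / (0.85 * 40 * 365)
= 65.7857 mm
Mn = As * fy * (d - a/2) / 10^6
= 478.4979 kN-m
phi*Mn = 0.9 * 478.4979 = 430.65 kN-m

430.65


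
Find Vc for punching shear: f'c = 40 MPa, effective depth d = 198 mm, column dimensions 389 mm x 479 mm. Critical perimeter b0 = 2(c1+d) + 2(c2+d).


b0 = 2*(389 + 198) + 2*(479 + 198) = 2528 mm
Vc = 0.33 * sqrt(40) * 2528 * 198 / 1000
= 1044.69 kN

1044.69


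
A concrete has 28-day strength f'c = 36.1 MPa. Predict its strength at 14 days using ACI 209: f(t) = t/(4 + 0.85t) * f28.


f(14) = 14 / (4 + 0.85 * 14) * 36.1
= 14 / 15.9 * 36.1
= 31.79 MPa

31.79


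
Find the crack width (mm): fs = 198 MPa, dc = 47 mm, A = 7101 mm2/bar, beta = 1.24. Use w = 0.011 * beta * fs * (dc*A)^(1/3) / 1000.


w = 0.011 * beta * fs * (dc * A)^(1/3) / 1000
= 0.011 * 1.24 * 198 * (47 * 7101)^(1/3) / 1000
= 0.187 mm

0.187


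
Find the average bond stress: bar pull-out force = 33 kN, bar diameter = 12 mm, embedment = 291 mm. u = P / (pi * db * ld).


u = P / (pi * db * ld)
= 33 * 1000 / (pi * 12 * 291)
= 3.008 MPa

3.008


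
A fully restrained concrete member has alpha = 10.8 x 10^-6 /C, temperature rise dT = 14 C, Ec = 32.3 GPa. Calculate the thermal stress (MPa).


sigma = alpha * dT * Ec
= 10.8e-6 * 14 * 32.3 * 1000
= 4.884 MPa

4.884


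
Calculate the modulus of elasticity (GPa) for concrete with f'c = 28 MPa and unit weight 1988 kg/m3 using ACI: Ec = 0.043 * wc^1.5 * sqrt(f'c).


Ec = 0.043 * 1988^1.5 * sqrt(28) / 1000
= 20.17 GPa

20.17


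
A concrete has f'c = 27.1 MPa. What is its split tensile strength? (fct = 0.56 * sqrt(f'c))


fct = 0.56 * sqrt(27.1)
= 0.56 * 5.206
= 2.915 MPa

2.915


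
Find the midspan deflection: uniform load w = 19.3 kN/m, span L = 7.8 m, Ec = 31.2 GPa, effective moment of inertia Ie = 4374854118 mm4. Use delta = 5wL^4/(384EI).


Convert: L = 7.8 m = 7800 mm, Ec = 31.2 GPa = 31200 MPa
delta = 5 * 19.3 * 7800^4 / (384 * 31200 * 4374854118)
= 6.81 mm

6.81


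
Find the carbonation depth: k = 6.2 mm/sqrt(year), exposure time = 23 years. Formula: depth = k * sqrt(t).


depth = k * sqrt(t)
= 6.2 * sqrt(23)
= 29.73 mm

29.73


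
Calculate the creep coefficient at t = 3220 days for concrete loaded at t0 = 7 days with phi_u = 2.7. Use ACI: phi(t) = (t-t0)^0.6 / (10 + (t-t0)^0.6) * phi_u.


dt = 3220 - 7 = 3213
phi = 3213^0.6 / (10 + 3213^0.6) * 2.7
= 2.503

2.503


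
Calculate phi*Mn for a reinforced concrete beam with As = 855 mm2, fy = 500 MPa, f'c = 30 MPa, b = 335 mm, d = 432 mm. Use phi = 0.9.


a = As * fy / (0.85 * f'c * b)
= 855 * 500 / (0.85 * 30 * 335)
= 50.0439 mm
Mn = As * fy * (d - a/2) / 10^6
= 173.9831 kN-m
phi*Mn = 0.9 * 173.9831 = 156.58 kN-m

156.58


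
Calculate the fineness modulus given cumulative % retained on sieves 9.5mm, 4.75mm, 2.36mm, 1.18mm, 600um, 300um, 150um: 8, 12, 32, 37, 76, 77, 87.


FM = sum(cumulative % retained) / 100
= 329 / 100
= 3.29

3.29


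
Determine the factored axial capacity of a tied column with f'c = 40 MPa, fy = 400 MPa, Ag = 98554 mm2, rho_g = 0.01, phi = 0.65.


Ast = rho * Ag = 0.01 * 98554 = 985.54 mm2
phi*Pn = 0.65 * 0.80 * (0.85 * 40 * (98554 - 985.54) + 400 * 985.54) / 1000
= 1930.0 kN

1930.0


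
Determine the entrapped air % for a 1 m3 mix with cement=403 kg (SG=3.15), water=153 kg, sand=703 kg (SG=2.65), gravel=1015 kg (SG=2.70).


Vol cement = 403 / (3.15 * 1000) = 0.127937 m3
Vol water = 153 / 1000 = 0.153 m3
Vol sand = 703 / (2.65 * 1000) = 0.265283 m3
Vol gravel = 1015 / (2.70 * 1000) = 0.375926 m3
Total solid + water volume = 0.922145 m3
Air = (1 - 0.922145) * 100 = 7.79%

7.79


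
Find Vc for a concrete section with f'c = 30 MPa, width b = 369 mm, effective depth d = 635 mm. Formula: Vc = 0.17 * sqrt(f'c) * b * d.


Vc = 0.17 * sqrt(30) * 369 * 635 / 1000
= 218.18 kN

218.18


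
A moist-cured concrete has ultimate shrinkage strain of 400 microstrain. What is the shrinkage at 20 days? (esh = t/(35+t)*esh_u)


esh(20) = 20 / (35 + 20) * 400
= 20 / 55 * 400
= 145.5 microstrain

145.5


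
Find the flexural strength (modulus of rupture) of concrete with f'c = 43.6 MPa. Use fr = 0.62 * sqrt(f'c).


fr = 0.62 * sqrt(43.6)
= 4.094 MPa

4.094


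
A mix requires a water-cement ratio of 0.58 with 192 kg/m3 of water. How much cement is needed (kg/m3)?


Cement = water / (w/c)
= 192 / 0.58
= 331.0 kg/m3

331.0


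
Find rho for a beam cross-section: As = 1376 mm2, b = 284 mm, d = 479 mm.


rho = As / (b * d)
= 1376 / (284 * 479)
= 0.0101

0.0101


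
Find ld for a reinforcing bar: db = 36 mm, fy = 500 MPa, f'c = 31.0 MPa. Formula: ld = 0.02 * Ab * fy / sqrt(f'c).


Ab = pi * 36^2 / 4 = 1017.876 mm2
ld = 0.02 * 1017.876 * 500 / sqrt(31.0)
= 1828.2 mm

1828.2


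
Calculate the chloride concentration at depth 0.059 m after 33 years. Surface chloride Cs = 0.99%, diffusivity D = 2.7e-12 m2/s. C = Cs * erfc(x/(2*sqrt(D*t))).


t_seconds = 33 * 365.25 * 24 * 3600 = 1041400800.0 s
arg = 0.059 / (2 * sqrt(2.7e-12 * 1041400800.0))
= 0.5563
erfc(0.5563) = 0.4314
C = 0.99 * 0.4314 = 0.4271%

0.4271


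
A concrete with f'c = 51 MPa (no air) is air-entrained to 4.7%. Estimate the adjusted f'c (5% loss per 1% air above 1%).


Strength loss = (4.7 - 1) * 5 = 18.5%
f'c = 51 * (1 - 18.5/100)
= 41.56 MPa

41.56
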